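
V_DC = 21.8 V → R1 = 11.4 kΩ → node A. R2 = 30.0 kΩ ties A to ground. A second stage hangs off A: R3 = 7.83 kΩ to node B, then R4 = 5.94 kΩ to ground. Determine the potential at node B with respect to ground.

Looking into the second stage from A: R3 + R4 = 13.77 kΩ appears in parallel with R2.
Effective lower resistance at A: R2 ‖ 13.77 = 9.438 kΩ.
First divider: V_A = V_DC · 9.438/(11.4 + 9.438) = 9.874 V.
V_B = V_A × 0.4314 = 4.259 V.

V_B ≈ 4.26 V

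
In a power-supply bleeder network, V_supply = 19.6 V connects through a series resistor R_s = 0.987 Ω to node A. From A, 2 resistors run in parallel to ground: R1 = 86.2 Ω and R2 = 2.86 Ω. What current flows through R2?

I ≈ 5.05 A

Combine the parallel branches: R_p = (1/86.2 + 1/2.86)⁻¹ = 2.768 Ω.
Node voltage V_A = V_supply · R_p/(R_s + R_p) = 19.6 × 0.7372 = 14.45 V.
Branch current I = V_A/R2 = 14.45/2.86 = 5.052 A.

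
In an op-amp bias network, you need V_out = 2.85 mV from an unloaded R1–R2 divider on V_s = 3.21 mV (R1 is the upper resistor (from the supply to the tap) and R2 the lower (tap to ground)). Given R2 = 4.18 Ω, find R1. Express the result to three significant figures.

R1 ≈ 0.528 Ω

The divider ratio is R2/(R1+R2) = 2.85/3.21 = 0.8879.
Rearranging, R1 = R2·(1−k)/k = 4.18 × 0.1263 = 0.5280 Ω.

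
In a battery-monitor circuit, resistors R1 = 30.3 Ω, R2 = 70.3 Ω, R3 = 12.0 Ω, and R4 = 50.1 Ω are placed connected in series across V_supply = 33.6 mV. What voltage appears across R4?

ΣR = 30.3 + 70.3 + 12.0 + 50.1 = 162.7 Ω.
V = V_supply · R/ΣR = 33.6 × 0.3079 = 10.35 mV.

V ≈ 10.3 mV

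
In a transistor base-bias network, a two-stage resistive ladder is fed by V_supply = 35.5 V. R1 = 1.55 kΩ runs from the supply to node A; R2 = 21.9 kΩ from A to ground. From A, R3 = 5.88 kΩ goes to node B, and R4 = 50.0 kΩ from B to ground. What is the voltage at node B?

Node A sees R2 in parallel with the series input of stage 2, R3 + R4 = 55.88 kΩ.
R2 ‖ (R3+R4) = 15.73 kΩ.
First divider: V_A = V_supply · 15.73/(1.55 + 15.73) = 32.32 V.
Then the unloaded second divider: V_B = V_A × R4/(R3+R4) = 32.32 × 0.8948 = 28.92 V.

V_B ≈ 28.9 V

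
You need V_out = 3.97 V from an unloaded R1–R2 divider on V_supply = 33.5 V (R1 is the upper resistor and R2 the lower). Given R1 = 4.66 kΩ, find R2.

R2 ≈ 0.626 kΩ

V_out/V_supply = R2/(R1+R2) = 0.1185.
Rearranging, R2 = R1·k/(1−k) = 4.66 × 0.1344 = 0.6265 kΩ.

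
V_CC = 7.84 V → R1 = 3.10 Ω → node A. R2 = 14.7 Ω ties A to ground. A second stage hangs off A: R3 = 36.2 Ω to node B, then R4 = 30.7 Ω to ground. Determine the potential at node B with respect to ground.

Looking into the second stage from A: R3 + R4 = 66.90 Ω appears in parallel with R2.
R2 ‖ (R3+R4) = 12.05 Ω.
So V_A = 7.84 × 0.7954 = 6.236 V.
Stage 2 is unloaded, so V_B = V_A · R4/(R3+R4) = 6.236 × 30.7/66.90 = 2.862 V.

V_B ≈ 2.86 V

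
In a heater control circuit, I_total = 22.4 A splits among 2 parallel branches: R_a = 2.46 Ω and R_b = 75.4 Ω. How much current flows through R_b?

Two-branch current divider: I_k = I_total · R_other/(R_1 + R_2).
So I = 22.4 × 2.46/77.86 = 0.7077 A.

I ≈ 0.708 A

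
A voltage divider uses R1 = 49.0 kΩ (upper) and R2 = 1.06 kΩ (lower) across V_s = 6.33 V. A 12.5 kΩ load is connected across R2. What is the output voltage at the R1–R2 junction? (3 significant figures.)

V_out ≈ 0.124 V

The load sits in parallel with R2, giving an effective lower resistance R2' = R2·R_L/(R2+R_L) = 0.9771 kΩ.
Now apply the divider: V_out = 6.33 × 0.01955 = 0.1238 V.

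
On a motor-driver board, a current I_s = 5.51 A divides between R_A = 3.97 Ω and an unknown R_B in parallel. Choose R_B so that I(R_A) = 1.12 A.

R_B ≈ 1.01 Ω

Two-branch current divider: I_A = I_s · R_B/(R_A + R_B).
1.12/5.51 = R_B/(R_A + R_B) → R_B = R_A · (0.2033)/(1 − 0.2033) = 3.97 × 0.2551 = 1.013 Ω.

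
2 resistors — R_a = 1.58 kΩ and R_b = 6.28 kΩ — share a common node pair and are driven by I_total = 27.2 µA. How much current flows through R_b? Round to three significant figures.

With just two branches, the current splits inversely with resistance.
I(R_b) = 27.2 × 1.58/(1.58 + 6.28) = 27.2 × 0.2010 = 5.468 µA.

I ≈ 5.47 µA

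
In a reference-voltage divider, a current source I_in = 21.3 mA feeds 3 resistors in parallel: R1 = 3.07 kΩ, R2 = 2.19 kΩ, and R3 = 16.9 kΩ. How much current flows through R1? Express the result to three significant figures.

Total conductance ΣG = 1/3.07 + 1/2.19 + 1/16.9 = 0.8415 (units of 1/kΩ).
R1 takes the fraction G_k/ΣG = 0.3257/0.8415 = 0.3871, so I = 21.3 × 0.3871 = 8.245 mA.

I ≈ 8.24 mA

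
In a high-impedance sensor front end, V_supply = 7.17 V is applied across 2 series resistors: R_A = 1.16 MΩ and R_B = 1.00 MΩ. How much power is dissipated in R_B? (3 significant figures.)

Series current I = V_supply/ΣR = 7.17/2.160 = 3.319 µA.
P(R_B) = I²·R_B = (3.319)² × 1.00 = 11.02 µW.

P ≈ 11.0 µW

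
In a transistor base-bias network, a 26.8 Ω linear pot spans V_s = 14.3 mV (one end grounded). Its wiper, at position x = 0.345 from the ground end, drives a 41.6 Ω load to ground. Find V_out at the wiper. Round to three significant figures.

Split the track: R_lower = x·R_p = 9.246 Ω, R_upper = (1−x)·R_p = 17.55 Ω.
(x·R_p) ‖ R_L = 7.565 Ω.
Then V_out = V_s · 7.565/(17.55 + 7.565) = 4.307 mV.
(Unloaded: V_out = x·V_s = 4.93 mV.)

V_out ≈ 4.31 mV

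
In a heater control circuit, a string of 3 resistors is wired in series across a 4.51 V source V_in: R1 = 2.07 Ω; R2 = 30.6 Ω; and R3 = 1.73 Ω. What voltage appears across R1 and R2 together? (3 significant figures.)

V ≈ 4.28 V

Series total: ΣR = 2.07 + 30.6 + 1.73 = 34.40 Ω.
R_{R1..R2} = 2.07 + 30.6 = 32.67 Ω.
V = V_in · R/ΣR = 4.51 × 0.9497 = 4.283 V.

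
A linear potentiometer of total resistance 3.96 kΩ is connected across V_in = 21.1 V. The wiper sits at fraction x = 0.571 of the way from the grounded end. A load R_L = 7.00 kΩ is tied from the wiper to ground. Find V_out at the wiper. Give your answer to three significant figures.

The pot divides into 1.699 kΩ above the wiper and 2.261 kΩ below.
Lower segment in parallel with the load: 2.261 ‖ 7.00 = 1.709 kΩ.
Then V_out = V_in · 1.709/(1.699 + 1.709) = 10.58 V.

V_out ≈ 10.6 V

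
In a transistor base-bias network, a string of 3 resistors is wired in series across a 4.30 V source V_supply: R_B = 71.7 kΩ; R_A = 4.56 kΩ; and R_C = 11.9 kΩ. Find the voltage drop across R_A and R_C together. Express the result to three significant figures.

Series total: ΣR = 71.7 + 4.56 + 11.9 = 88.16 kΩ.
R_{R_A..R_C} = 4.56 + 11.9 = 16.46 kΩ.
V = V_supply · R/ΣR = 4.30 × 0.1867 = 0.8028 V.

V ≈ 0.803 V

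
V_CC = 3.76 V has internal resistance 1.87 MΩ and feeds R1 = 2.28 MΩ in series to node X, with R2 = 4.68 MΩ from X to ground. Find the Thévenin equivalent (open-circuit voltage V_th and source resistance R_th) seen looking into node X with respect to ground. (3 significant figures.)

R1' = 1.87 + 2.28 = 4.150 MΩ (source resistance + R1).
Open-circuit (no load on X): V_th = V_CC · R2/(R1' + R2) = 3.76 × 4.68/(4.150 + 4.68) = 1.993 V.
Zeroing V_CC shorts the top of R1' to ground, so R_th = R1' ‖ R2 = 2.200 MΩ.

V_th ≈ 1.99 V, R_th ≈ 2.20 MΩ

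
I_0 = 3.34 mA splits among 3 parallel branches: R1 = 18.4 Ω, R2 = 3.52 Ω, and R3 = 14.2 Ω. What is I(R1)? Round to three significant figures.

Conductances: ΣG = 1/18.4 + 1/3.52 + 1/14.2 = 0.4089 (1/Ω).
Current divider: I(R1) = I_0 · G_k/ΣG = 3.34 × (0.05435/0.4089) = 3.34 × 0.1329 = 0.4440 mA.

I ≈ 0.444 mA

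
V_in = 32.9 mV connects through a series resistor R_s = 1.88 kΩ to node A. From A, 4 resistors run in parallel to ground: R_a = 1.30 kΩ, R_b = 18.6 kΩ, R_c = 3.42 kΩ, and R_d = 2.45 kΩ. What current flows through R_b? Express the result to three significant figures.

Parallel bank: R_p = 1/(1/1.30 + 1/18.6 + 1/3.42 + 1/2.45) = 0.6564 kΩ.
V_A by voltage divider: V_A = 32.9 × 0.6564/(1.88 + 0.6564) = 8.514 mV.
Branch current I = V_A/R_b = 8.514/18.6 = 0.4577 µA.

I ≈ 0.458 µA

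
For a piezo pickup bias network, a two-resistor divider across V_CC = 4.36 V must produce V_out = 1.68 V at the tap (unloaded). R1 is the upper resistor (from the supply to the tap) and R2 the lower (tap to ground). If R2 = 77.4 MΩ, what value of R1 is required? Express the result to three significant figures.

R1 ≈ 123 MΩ

Required fraction k = V_out/V_CC = 0.3853.
R1 = R2·(1/k − 1) = 77.4 × 1.595 = 123.5 MΩ.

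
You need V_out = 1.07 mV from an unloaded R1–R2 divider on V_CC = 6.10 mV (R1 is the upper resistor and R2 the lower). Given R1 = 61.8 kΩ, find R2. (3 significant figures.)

Required fraction k = V_out/V_CC = 0.1754.
R2 = R1 · 0.1754/(1 − 0.1754) = 13.15 kΩ.

R2 ≈ 13.1 kΩ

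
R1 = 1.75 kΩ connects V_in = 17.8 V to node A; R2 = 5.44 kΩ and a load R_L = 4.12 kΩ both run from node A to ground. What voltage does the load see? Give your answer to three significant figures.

V_out ≈ 10.2 V

The load sits in parallel with R2, giving an effective lower resistance R2' = R2·R_L/(R2+R_L) = 2.344 kΩ.
Then V_out = V_in · R2'/(R1 + R2') = 17.8 × 2.344/4.094 = 10.19 V.
(Unloaded it would be 13.5 V; the load pulls it down.)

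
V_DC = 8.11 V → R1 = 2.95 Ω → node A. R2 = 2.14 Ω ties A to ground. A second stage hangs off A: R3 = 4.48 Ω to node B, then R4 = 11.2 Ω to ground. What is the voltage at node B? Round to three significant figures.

V_B ≈ 2.26 V

Node A sees R2 in parallel with the series input of stage 2, R3 + R4 = 15.68 Ω.
Effective lower resistance at A: R2 ‖ 15.68 = 1.883 Ω.
V_A = 8.11 × 1.883/(2.95 + 1.883) = 3.160 V.
Stage 2 is unloaded, so V_B = V_A · R4/(R3+R4) = 3.160 × 11.2/15.68 = 2.257 V.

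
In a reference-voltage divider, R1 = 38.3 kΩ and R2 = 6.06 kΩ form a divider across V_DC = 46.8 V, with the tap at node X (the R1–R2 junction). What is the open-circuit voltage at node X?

V_th ≈ 6.39 V

Open-circuit (no load on X): V_th = V_DC · R2/(R1 + R2) = 46.8 × 6.06/(38.30 + 6.06) = 6.393 V.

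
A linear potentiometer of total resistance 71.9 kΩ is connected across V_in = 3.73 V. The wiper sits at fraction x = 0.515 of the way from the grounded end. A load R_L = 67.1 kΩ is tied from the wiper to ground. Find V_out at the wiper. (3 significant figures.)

V_out ≈ 1.52 V

Split the track: R_lower = x·R_p = 37.03 kΩ, R_upper = (1−x)·R_p = 34.87 kΩ.
Lower segment in parallel with the load: 37.03 ‖ 67.1 = 23.86 kΩ.
Then V_out = V_in · 23.86/(34.87 + 23.86) = 1.515 V.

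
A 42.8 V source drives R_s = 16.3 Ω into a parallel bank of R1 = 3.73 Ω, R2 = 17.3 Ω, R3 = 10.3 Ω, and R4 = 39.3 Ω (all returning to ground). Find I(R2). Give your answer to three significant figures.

I ≈ 0.298 A

Combine the parallel branches: R_p = (1/3.73 + 1/17.3 + 1/10.3 + 1/39.3)⁻¹ = 2.230 Ω.
Node voltage V_A = V_DC · R_p/(R_s + R_p) = 42.8 × 0.1203 = 5.151 V.
I(R2) = V_A / R2 = 5.151/17.3 = 0.2977 A.
(Equivalently: I_total = 2.310 A, then current-divider fraction G_k/ΣG = 0.1289.)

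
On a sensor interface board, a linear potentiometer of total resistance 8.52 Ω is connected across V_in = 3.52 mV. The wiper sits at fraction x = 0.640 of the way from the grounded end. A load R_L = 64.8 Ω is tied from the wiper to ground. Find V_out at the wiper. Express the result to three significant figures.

V_out ≈ 2.19 mV

Lower segment x·R_p = 5.453 Ω; upper segment (1−x)·R_p = 3.067 Ω.
Lower segment in parallel with the load: 5.453 ‖ 64.8 = 5.030 Ω.
Loaded-divider output: V_out = 3.52 × 0.6212 = 2.187 mV.
(Unloaded: V_out = x·V_in = 2.25 mV.)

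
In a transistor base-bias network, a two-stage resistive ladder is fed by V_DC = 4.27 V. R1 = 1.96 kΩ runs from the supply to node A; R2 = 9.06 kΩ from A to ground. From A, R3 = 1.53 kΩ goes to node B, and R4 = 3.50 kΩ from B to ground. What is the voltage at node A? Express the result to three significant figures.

V_A ≈ 2.66 V

The second stage (R3 + R4 = 5.030 kΩ) loads node A in parallel with R2.
R2 ‖ (R3+R4) = 3.234 kΩ.
First divider: V_A = V_DC · 3.234/(1.96 + 3.234) = 2.659 V.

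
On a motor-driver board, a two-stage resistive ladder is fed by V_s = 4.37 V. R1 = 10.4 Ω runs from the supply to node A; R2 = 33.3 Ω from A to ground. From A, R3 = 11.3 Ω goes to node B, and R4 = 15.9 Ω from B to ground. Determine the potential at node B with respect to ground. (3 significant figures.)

Looking into the second stage from A: R3 + R4 = 27.20 Ω appears in parallel with R2.
R2 ‖ (R3+R4) = 14.97 Ω.
So V_A = 4.37 × 0.5901 = 2.579 V.
Stage 2 is unloaded, so V_B = V_A · R4/(R3+R4) = 2.579 × 15.9/27.20 = 1.507 V.

V_B ≈ 1.51 V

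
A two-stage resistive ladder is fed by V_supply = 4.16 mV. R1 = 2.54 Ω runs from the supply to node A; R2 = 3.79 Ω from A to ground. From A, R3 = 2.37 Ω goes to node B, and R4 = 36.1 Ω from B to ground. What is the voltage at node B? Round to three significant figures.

Looking into the second stage from A: R3 + R4 = 38.47 Ω appears in parallel with R2.
Effective lower resistance at A: R2 ‖ 38.47 = 3.450 Ω.
First divider: V_A = V_supply · 3.450/(2.54 + 3.450) = 2.396 mV.
Then the unloaded second divider: V_B = V_A × R4/(R3+R4) = 2.396 × 0.9384 = 2.248 mV.

V_B ≈ 2.25 mV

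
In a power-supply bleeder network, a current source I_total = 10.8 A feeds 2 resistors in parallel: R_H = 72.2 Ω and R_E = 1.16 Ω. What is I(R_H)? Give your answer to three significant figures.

I ≈ 0.171 A

Two-branch current divider: I_k = I_total · R_other/(R_1 + R_2).
I(R_H) = 10.8 × 1.16/(72.2 + 1.16) = 10.8 × 0.01581 = 0.1708 A.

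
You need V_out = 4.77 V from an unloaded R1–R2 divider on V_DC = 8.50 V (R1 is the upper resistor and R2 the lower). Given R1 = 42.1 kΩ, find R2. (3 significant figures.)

R2 ≈ 53.8 kΩ

Required fraction k = V_out/V_DC = 0.5612.
R2 = R1 · 0.5612/(1 − 0.5612) = 53.84 kΩ.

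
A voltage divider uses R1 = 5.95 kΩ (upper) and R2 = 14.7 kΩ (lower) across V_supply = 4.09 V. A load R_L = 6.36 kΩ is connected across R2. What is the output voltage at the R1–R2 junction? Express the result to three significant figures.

V_out ≈ 1.75 V

First combine the lower leg with the load: R2 ‖ R_L = 4.439 kΩ.
Voltage divider with the loaded lower leg: V_out = 4.09 × 4.439/(5.95 + 4.439) = 4.09 × 0.4273 = 1.748 V.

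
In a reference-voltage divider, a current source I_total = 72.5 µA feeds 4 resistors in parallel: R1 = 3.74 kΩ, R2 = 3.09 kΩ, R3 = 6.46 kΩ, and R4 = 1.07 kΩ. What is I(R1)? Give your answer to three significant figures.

ΣG = 1/3.74 + 1/3.09 + 1/6.46 + 1/1.07 = 1.680.
Current divider: I(R1) = I_total · G_k/ΣG = 72.5 × (0.2674/1.680) = 72.5 × 0.1591 = 11.54 µA.

I ≈ 11.5 µA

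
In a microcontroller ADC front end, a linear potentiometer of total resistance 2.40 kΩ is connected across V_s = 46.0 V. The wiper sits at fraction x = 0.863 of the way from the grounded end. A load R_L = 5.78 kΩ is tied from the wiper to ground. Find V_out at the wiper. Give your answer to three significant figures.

Lower segment x·R_p = 2.071 kΩ; upper segment (1−x)·R_p = 0.3288 kΩ.
R_L loads the lower segment: effective lower R = 1.525 kΩ.
Loaded-divider output: V_out = 46.0 × 0.8226 = 37.84 V.

V_out ≈ 37.8 V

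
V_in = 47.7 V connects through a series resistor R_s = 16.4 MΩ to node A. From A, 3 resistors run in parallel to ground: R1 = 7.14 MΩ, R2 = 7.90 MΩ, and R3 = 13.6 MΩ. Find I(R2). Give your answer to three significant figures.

I ≈ 0.918 µA

Combine the parallel branches: R_p = (1/7.14 + 1/7.90 + 1/13.6)⁻¹ = 2.940 MΩ.
Node voltage V_A = V_in · R_p/(R_s + R_p) = 47.7 × 0.1520 = 7.251 V.
I(R2) = V_A / R2 = 7.251/7.90 = 0.9178 µA.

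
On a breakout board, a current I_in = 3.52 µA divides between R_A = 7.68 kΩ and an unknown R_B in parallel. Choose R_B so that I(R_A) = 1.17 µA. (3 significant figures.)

In a two-way split, I_A/I_in = R_B/(R_A + R_B).
With f = 0.3324, R_B = R_A · f/(1−f) = 7.68 × 0.4979 = 3.824 kΩ.

R_B ≈ 3.82 kΩ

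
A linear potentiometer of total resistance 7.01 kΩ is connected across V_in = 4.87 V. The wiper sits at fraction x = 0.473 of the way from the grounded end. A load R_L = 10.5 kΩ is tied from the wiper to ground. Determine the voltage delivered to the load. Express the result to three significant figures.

Split the track: R_lower = x·R_p = 3.316 kΩ, R_upper = (1−x)·R_p = 3.694 kΩ.
R_L loads the lower segment: effective lower R = 2.520 kΩ.
Then V_out = V_in · 2.520/(3.694 + 2.520) = 1.975 V.
(Unloaded: V_out = x·V_in = 2.30 V.)

V_out ≈ 1.97 V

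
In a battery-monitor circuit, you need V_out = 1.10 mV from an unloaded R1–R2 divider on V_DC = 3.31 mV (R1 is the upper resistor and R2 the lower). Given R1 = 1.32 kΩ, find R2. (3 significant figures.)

R2 ≈ 0.657 kΩ

The divider ratio is R2/(R1+R2) = 1.10/3.31 = 0.3323.
So R2 = R1 · V_out/(V_DC − V_out) = 1.32 × 1.10/(3.31 − 1.10) = 1.32 × 0.4977 = 0.6570 kΩ.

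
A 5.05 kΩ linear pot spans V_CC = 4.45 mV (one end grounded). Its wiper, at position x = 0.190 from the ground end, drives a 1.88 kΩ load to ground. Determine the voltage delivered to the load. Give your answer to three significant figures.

V_out ≈ 0.598 mV

Split the track: R_lower = x·R_p = 0.9595 kΩ, R_upper = (1−x)·R_p = 4.091 kΩ.
(x·R_p) ‖ R_L = 0.6353 kΩ.
V_out = 4.45 × 0.6353/(4.091 + 0.6353) = 0.5982 mV.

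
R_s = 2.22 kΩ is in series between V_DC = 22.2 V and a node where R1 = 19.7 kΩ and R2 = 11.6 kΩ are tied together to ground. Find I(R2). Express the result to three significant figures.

Equivalent of the parallel group: R_p = 7.301 kΩ.
V_A by voltage divider: V_A = 22.2 × 7.301/(2.22 + 7.301) = 17.02 V.
Branch current I = V_A/R2 = 17.02/11.6 = 1.468 mA.

I ≈ 1.47 mA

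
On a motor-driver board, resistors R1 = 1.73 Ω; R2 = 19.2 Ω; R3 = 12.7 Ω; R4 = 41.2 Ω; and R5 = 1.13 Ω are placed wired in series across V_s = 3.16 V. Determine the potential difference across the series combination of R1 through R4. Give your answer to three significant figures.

Total series resistance ΣR = 1.73 + 19.2 + 12.7 + 41.2 + 1.13 = 75.96 Ω.
R_{R1..R4} = 1.73 + 19.2 + 12.7 + 41.2 = 74.83 Ω.
By the voltage-divider rule, V = 3.16 × 74.83/75.96 = 3.113 V.

V ≈ 3.11 V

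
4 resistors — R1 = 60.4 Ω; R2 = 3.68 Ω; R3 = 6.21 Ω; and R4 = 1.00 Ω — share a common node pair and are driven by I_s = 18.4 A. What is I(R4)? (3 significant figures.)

I ≈ 12.7 A

ΣG = 1/60.4 + 1/3.68 + 1/6.21 + 1/1.00 = 1.449.
Current divider: I(R4) = I_s · G_k/ΣG = 18.4 × (1.000/1.449) = 18.4 × 0.6900 = 12.70 A.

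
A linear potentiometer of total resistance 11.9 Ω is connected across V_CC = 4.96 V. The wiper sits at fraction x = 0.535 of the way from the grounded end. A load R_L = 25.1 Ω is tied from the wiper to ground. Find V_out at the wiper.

V_out ≈ 2.37 V

Lower segment x·R_p = 6.367 Ω; upper segment (1−x)·R_p = 5.534 Ω.
(x·R_p) ‖ R_L = 5.078 Ω.
Loaded-divider output: V_out = 4.96 × 0.4786 = 2.374 V.
(Unloaded: V_out = x·V_CC = 2.65 V.)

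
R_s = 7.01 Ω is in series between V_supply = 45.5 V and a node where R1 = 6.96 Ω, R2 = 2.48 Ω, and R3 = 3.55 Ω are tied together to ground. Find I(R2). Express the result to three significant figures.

Parallel bank: R_p = 1/(1/6.96 + 1/2.48 + 1/3.55) = 1.207 Ω.
Node voltage V_A = V_supply · R_p/(R_s + R_p) = 45.5 × 0.1469 = 6.683 V.
I(R2) = V_A / R2 = 6.683/2.48 = 2.695 A.
(Equivalently: I_total = 5.537 A, then current-divider fraction G_k/ΣG = 0.4866.)

I ≈ 2.69 A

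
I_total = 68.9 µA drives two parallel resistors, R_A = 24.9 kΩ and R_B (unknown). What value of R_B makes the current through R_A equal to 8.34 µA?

Two-branch current divider: I_A = I_total · R_B/(R_A + R_B).
8.34/68.9 = R_B/(R_A + R_B) → R_B = R_A · (0.1210)/(1 − 0.1210) = 24.9 × 0.1377 = 3.429 kΩ.

R_B ≈ 3.43 kΩ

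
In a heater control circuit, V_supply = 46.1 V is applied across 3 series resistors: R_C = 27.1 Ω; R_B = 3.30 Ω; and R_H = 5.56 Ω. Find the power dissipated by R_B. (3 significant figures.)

P ≈ 5.42 W

The common current is I = 46.1/35.96 = 1.282 A.
P = I²R = 1.643 × 3.30 = 5.423 W.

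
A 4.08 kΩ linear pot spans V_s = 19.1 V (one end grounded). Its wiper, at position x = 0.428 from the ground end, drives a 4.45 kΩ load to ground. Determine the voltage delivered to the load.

V_out ≈ 6.68 V

The pot divides into 2.334 kΩ above the wiper and 1.746 kΩ below.
(x·R_p) ‖ R_L = 1.254 kΩ.
Loaded-divider output: V_out = 19.1 × 0.3495 = 6.676 V.
(Unloaded: V_out = x·V_s = 8.17 V.)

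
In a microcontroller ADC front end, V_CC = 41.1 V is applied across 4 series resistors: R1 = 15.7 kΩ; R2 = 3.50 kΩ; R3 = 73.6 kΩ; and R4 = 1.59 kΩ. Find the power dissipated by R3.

Series current I = V_CC/ΣR = 41.1/94.39 = 0.4354 mA.
V(R3) = I·R = 32.05 V; P = V·I = 32.05 × 0.4354 = 13.95 mW.

P ≈ 14.0 mW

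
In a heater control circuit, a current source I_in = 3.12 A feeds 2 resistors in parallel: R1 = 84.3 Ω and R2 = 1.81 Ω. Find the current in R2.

I ≈ 3.05 A

For two parallel branches, I_k = I_in · (other R)/(sum of R).
I(R2) = 3.12 × 84.3/(84.3 + 1.81) = 3.12 × 0.9790 = 3.054 A.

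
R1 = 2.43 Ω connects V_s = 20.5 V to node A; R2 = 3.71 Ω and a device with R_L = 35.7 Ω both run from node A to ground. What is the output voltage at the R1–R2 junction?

V_out ≈ 11.9 V

The load sits in parallel with R2, giving an effective lower resistance R2' = R2·R_L/(R2+R_L) = 3.361 Ω.
Now apply the divider: V_out = 20.5 × 0.5804 = 11.90 V.
(Unloaded it would be 12.4 V; the load pulls it down.)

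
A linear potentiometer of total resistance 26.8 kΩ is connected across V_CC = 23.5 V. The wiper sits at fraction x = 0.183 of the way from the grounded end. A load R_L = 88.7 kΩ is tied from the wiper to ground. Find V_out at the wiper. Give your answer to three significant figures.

V_out ≈ 4.11 V

Split the track: R_lower = x·R_p = 4.904 kΩ, R_upper = (1−x)·R_p = 21.90 kΩ.
(x·R_p) ‖ R_L = 4.647 kΩ.
V_out = 23.5 × 4.647/(21.90 + 4.647) = 4.115 V.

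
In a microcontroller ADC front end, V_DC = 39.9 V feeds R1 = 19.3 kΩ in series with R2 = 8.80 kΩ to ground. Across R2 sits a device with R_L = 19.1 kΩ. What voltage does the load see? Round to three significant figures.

V_out ≈ 9.49 V

First combine the lower leg with the load: R2 ‖ R_L = 6.024 kΩ.
Then V_out = V_DC · R2'/(R1 + R2') = 39.9 × 6.024/25.32 = 9.492 V.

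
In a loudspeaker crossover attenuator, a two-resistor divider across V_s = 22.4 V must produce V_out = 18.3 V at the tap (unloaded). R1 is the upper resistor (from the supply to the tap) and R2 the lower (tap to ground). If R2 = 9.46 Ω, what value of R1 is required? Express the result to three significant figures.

R1 ≈ 2.12 Ω

Required fraction k = V_out/V_s = 0.8170.
R1 = R2·(1/k − 1) = 9.46 × 0.2240 = 2.119 Ω.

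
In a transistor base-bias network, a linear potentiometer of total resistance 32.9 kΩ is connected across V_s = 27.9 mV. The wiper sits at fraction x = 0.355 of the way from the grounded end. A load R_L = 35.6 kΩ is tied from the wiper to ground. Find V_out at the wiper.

V_out ≈ 8.17 mV

Split the track: R_lower = x·R_p = 11.68 kΩ, R_upper = (1−x)·R_p = 21.22 kΩ.
Lower segment in parallel with the load: 11.68 ‖ 35.6 = 8.794 kΩ.
Then V_out = V_s · 8.794/(21.22 + 8.794) = 8.175 mV.
(Unloaded: V_out = x·V_s = 9.90 mV.)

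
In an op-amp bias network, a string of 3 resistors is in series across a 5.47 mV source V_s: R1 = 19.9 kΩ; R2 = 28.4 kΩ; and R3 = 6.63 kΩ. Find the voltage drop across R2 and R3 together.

V ≈ 3.49 mV

ΣR = 19.9 + 28.4 + 6.63 = 54.93 kΩ.
R_{R2..R3} = 28.4 + 6.63 = 35.03 kΩ.
By the voltage-divider rule, V = 5.47 × 35.03/54.93 = 3.488 mV.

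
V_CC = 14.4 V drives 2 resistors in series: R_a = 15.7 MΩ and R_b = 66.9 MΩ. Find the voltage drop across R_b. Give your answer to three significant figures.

V ≈ 11.7 V

ΣR = 15.7 + 66.9 = 82.60 MΩ.
By the voltage-divider rule, V = 14.4 × 66.90/82.60 = 11.66 V.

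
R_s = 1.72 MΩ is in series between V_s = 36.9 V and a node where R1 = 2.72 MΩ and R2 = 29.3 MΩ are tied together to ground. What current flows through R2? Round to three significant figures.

Combine the parallel branches: R_p = (1/2.72 + 1/29.3)⁻¹ = 2.489 MΩ.
V_A = 36.9 × 2.489/4.209 = 21.82 V.
Branch current I = V_A/R2 = 21.82/29.3 = 0.7447 µA.

I ≈ 0.745 µA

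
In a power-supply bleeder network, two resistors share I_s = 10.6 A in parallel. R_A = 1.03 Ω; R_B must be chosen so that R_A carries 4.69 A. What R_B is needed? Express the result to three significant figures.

Two-branch current divider: I_A = I_s · R_B/(R_A + R_B).
4.69/10.6 = R_B/(R_A + R_B) → R_B = R_A · (0.4425)/(1 − 0.4425) = 1.03 × 0.7936 = 0.8174 Ω.

R_B ≈ 0.817 Ω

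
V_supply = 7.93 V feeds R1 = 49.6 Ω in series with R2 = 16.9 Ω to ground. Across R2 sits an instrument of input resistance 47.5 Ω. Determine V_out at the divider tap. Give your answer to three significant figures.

R2 ‖ R_L = (16.9 × 47.5)/(16.9 + 47.5) = 12.47 Ω.
Now apply the divider: V_out = 7.93 × 0.2008 = 1.593 V.
(Unloaded it would be 2.02 V; the load pulls it down.)

V_out ≈ 1.59 V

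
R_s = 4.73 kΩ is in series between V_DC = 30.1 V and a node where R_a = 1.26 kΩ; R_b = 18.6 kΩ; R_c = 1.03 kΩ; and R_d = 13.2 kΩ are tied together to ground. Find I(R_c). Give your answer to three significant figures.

I ≈ 2.93 mA

Equivalent of the parallel group: R_p = 0.5280 kΩ.
V_A by voltage divider: V_A = 30.1 × 0.5280/(4.73 + 0.5280) = 3.022 V.
Branch current I = V_A/R_c = 3.022/1.03 = 2.934 mA.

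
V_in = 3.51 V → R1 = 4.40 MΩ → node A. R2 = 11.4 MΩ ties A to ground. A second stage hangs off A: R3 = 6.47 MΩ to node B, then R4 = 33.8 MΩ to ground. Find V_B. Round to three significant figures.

V_B ≈ 1.97 V

Looking into the second stage from A: R3 + R4 = 40.27 MΩ appears in parallel with R2.
Effective lower resistance at A: R2 ‖ 40.27 = 8.885 MΩ.
V_A = 3.51 × 8.885/(4.40 + 8.885) = 2.347 V.
Then the unloaded second divider: V_B = V_A × R4/(R3+R4) = 2.347 × 0.8393 = 1.970 V.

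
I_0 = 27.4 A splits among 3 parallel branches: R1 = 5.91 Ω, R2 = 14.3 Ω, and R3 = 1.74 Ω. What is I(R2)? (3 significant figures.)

I ≈ 2.35 A

Conductances: ΣG = 1/5.91 + 1/14.3 + 1/1.74 = 0.8138 (1/Ω).
By the current-divider rule, I = I_0 · G_k/ΣG = 27.4 × 0.08593 = 2.354 A.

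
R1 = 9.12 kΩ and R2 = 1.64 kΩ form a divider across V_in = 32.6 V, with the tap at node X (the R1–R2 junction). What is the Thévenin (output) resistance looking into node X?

Zeroing V_in shorts the top of R1 to ground, so R_th = R1 ‖ R2 = 1.390 kΩ.

R_th ≈ 1.39 kΩ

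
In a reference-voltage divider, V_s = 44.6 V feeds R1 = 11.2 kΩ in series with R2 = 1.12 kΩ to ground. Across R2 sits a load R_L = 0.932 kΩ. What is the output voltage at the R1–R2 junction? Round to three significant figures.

First combine the lower leg with the load: R2 ‖ R_L = 0.5087 kΩ.
Now apply the divider: V_out = 44.6 × 0.04345 = 1.938 V.

V_out ≈ 1.94 V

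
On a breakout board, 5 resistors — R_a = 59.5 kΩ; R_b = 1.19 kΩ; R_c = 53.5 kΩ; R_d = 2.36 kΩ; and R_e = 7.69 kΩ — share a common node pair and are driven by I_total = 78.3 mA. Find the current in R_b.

ΣG = 1/59.5 + 1/1.19 + 1/53.5 + 1/2.36 + 1/7.69 = 1.430.
Current divider: I(R_b) = I_total · G_k/ΣG = 78.3 × (0.8403/1.430) = 78.3 × 0.5878 = 46.03 mA.

I ≈ 46.0 mA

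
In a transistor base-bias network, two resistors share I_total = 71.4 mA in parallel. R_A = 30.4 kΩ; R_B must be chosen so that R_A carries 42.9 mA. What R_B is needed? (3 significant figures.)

R_B ≈ 45.8 kΩ

The fraction through R_A equals R_B/(R_A+R_B).
42.9/71.4 = R_B/(R_A + R_B) → R_B = R_A · (0.6008)/(1 − 0.6008) = 30.4 × 1.505 = 45.76 kΩ.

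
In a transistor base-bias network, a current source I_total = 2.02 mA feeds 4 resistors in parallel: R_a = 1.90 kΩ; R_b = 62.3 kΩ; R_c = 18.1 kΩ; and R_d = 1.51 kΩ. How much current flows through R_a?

I ≈ 0.844 mA

Conductances: ΣG = 1/1.90 + 1/62.3 + 1/18.1 + 1/1.51 = 1.260 (1/kΩ).
By the current-divider rule, I = I_total · G_k/ΣG = 2.02 × 0.4178 = 0.8439 mA.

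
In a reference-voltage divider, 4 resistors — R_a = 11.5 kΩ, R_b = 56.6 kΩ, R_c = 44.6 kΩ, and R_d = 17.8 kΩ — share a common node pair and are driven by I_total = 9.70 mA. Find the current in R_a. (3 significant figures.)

I ≈ 4.60 mA

Conductances: ΣG = 1/11.5 + 1/56.6 + 1/44.6 + 1/17.8 = 0.1832 (1/kΩ).
R_a takes the fraction G_k/ΣG = 0.08696/0.1832 = 0.4746, so I = 9.70 × 0.4746 = 4.603 mA.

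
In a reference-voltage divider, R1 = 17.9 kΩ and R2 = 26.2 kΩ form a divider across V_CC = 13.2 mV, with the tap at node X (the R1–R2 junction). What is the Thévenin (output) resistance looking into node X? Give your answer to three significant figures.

R_th ≈ 10.6 kΩ

Looking into X with the source shorted: R_th = R1·R2/(R1+R2) = 17.90 × 26.2/44.10 = 10.63 kΩ.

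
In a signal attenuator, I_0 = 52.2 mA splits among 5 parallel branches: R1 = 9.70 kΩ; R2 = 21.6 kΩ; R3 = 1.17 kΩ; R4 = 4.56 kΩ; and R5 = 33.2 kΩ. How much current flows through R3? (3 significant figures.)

I ≈ 35.6 mA

ΣG = 1/9.70 + 1/21.6 + 1/1.17 + 1/4.56 + 1/33.2 = 1.254.
Current divider: I(R3) = I_0 · G_k/ΣG = 52.2 × (0.8547/1.254) = 52.2 × 0.6818 = 35.59 mA.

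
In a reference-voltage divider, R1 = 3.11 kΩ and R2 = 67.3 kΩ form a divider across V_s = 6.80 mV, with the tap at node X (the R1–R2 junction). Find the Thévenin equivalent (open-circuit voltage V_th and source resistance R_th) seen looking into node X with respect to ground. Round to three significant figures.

V_th ≈ 6.50 mV, R_th ≈ 2.97 kΩ

With X open, the divider is unloaded: V_th = 6.80 × 67.3/70.41 = 6.500 mV.
With V_s suppressed (replaced by a short), R_th = R1 ‖ R2 = (3.110 × 67.3)/(3.110 + 67.3) = 2.973 kΩ.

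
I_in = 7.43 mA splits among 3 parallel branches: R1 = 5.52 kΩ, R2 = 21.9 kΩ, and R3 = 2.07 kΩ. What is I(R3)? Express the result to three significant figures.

ΣG = 1/5.52 + 1/21.9 + 1/2.07 = 0.7099.
By the current-divider rule, I = I_in · G_k/ΣG = 7.43 × 0.6805 = 5.056 mA.

I ≈ 5.06 mA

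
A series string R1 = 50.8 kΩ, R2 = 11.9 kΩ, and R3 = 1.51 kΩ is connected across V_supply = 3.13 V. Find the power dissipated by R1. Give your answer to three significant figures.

The common current is I = 3.13/64.21 = 0.04875 mA.
P = I²R = 0.002376 × 50.8 = 0.1207 mW.

P ≈ 0.121 mW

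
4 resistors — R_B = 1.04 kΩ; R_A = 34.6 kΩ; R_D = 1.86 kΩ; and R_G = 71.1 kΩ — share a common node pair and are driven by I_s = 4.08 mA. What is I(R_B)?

I ≈ 2.54 mA

Total conductance ΣG = 1/1.04 + 1/34.6 + 1/1.86 + 1/71.1 = 1.542 (units of 1/kΩ).
R_B takes the fraction G_k/ΣG = 0.9615/1.542 = 0.6235, so I = 4.08 × 0.6235 = 2.544 mA.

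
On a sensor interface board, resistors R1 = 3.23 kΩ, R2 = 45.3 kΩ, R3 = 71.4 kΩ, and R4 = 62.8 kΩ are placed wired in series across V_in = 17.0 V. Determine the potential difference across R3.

V ≈ 6.64 V

Total series resistance ΣR = 3.23 + 45.3 + 71.4 + 62.8 = 182.7 kΩ.
V = V_in · R/ΣR = 17.0 × 0.3907 = 6.643 V.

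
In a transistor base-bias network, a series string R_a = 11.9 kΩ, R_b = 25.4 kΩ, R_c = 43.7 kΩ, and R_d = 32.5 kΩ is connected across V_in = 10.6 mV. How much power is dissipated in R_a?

P ≈ 0.104 nW

Series current I = V_in/ΣR = 10.6/113.5 = 0.09339 µA.
P(R_a) = I²·R_a = (0.09339)² × 11.9 = 0.1038 nW.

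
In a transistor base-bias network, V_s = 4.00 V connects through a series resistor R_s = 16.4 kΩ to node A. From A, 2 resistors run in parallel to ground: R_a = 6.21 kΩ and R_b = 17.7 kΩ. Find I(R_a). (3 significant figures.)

Combine the parallel branches: R_p = (1/6.21 + 1/17.7)⁻¹ = 4.597 kΩ.
V_A = 4.00 × 4.597/21.00 = 0.8758 V.
I(R_a) = V_A / R_a = 0.8758/6.21 = 0.1410 mA.
(Equivalently: I_total = 0.1905 mA, then current-divider fraction G_k/ΣG = 0.7403.)

I ≈ 0.141 mA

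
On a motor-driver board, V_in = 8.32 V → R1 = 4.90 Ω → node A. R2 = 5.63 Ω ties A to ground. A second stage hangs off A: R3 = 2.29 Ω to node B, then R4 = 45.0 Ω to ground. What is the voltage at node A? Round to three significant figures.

V_A ≈ 4.21 V

The second stage (R3 + R4 = 47.29 Ω) loads node A in parallel with R2.
Effective lower resistance at A: R2 ‖ 47.29 = 5.031 Ω.
So V_A = 8.32 × 0.5066 = 4.215 V.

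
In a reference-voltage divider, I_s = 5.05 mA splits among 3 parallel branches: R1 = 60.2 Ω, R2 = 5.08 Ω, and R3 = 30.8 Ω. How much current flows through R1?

I ≈ 0.341 mA

Conductances: ΣG = 1/60.2 + 1/5.08 + 1/30.8 = 0.2459 (1/Ω).
By the current-divider rule, I = I_s · G_k/ΣG = 5.05 × 0.06755 = 0.3411 mA.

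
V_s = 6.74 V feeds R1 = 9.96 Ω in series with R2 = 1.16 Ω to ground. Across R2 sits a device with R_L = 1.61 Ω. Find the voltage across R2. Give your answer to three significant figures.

First combine the lower leg with the load: R2 ‖ R_L = 0.6742 Ω.
Now apply the divider: V_out = 6.74 × 0.06340 = 0.4273 V.

V_out ≈ 0.427 V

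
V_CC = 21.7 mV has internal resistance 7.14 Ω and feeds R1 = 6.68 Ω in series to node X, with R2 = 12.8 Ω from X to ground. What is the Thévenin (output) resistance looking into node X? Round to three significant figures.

R_th ≈ 6.65 Ω

R1' = 7.14 + 6.68 = 13.82 Ω (source resistance + R1).
With V_CC suppressed (replaced by a short), R_th = R1' ‖ R2 = (13.82 × 12.8)/(13.82 + 12.8) = 6.645 Ω.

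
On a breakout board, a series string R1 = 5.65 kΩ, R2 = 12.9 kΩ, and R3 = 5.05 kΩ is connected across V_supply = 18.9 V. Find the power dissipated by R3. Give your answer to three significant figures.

Series current I = V_supply/ΣR = 18.9/23.60 = 0.8008 mA.
P(R3) = I²·R3 = (0.8008)² × 5.05 = 3.239 mW.

P ≈ 3.24 mW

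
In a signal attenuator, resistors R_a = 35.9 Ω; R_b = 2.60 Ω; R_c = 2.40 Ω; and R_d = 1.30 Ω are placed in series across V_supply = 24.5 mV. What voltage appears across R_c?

V ≈ 1.39 mV

Series total: ΣR = 35.9 + 2.60 + 2.40 + 1.30 = 42.20 Ω.
V = V_supply · R/ΣR = 24.5 × 0.05687 = 1.393 mV.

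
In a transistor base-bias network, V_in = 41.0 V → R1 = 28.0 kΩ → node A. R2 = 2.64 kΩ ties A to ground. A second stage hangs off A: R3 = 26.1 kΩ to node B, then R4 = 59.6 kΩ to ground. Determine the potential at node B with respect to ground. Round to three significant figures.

V_B ≈ 2.39 V

Node A sees R2 in parallel with the series input of stage 2, R3 + R4 = 85.70 kΩ.
Effective lower resistance at A: R2 ‖ 85.70 = 2.561 kΩ.
V_A = 41.0 × 2.561/(28.0 + 2.561) = 3.436 V.
V_B = V_A × 0.6954 = 2.390 V.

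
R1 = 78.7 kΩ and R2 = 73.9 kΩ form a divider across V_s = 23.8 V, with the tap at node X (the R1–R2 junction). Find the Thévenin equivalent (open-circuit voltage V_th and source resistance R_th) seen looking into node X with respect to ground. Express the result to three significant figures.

Open-circuit (no load on X): V_th = V_s · R2/(R1 + R2) = 23.8 × 73.9/(78.70 + 73.9) = 11.53 V.
Looking into X with the source shorted: R_th = R1·R2/(R1+R2) = 78.70 × 73.9/152.6 = 38.11 kΩ.

V_th ≈ 11.5 V, R_th ≈ 38.1 kΩ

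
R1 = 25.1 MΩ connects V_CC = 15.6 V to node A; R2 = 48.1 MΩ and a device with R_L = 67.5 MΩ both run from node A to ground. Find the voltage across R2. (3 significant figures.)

First combine the lower leg with the load: R2 ‖ R_L = 28.09 MΩ.
Now apply the divider: V_out = 15.6 × 0.5281 = 8.238 V.

V_out ≈ 8.24 V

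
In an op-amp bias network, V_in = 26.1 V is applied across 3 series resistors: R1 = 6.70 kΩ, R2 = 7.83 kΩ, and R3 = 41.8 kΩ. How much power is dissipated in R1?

Series current I = V_in/ΣR = 26.1/56.33 = 0.4633 mA.
V(R1) = I·R = 3.104 V; P = V·I = 3.104 × 0.4633 = 1.438 mW.

P ≈ 1.44 mW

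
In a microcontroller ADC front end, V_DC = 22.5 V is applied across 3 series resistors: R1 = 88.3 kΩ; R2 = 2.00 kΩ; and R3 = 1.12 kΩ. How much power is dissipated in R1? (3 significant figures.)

ΣR = 91.42 kΩ → I = 22.5/91.42 = 0.2461 mA.
V(R1) = I·R = 21.73 V; P = V·I = 21.73 × 0.2461 = 5.349 mW.

P ≈ 5.35 mW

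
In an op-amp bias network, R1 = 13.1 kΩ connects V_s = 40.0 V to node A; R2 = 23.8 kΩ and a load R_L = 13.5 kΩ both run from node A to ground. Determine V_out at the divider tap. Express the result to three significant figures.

V_out ≈ 15.9 V

First combine the lower leg with the load: R2 ‖ R_L = 8.614 kΩ.
Voltage divider with the loaded lower leg: V_out = 40.0 × 8.614/(13.1 + 8.614) = 40.0 × 0.3967 = 15.87 V.
(Unloaded it would be 25.8 V; the load pulls it down.)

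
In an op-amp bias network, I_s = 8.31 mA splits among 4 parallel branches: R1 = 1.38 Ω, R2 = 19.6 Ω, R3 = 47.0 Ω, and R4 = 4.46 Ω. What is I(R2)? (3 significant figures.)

I ≈ 0.415 mA

Conductances: ΣG = 1/1.38 + 1/19.6 + 1/47.0 + 1/4.46 = 1.021 (1/Ω).
By the current-divider rule, I = I_s · G_k/ΣG = 8.31 × 0.04996 = 0.4152 mA.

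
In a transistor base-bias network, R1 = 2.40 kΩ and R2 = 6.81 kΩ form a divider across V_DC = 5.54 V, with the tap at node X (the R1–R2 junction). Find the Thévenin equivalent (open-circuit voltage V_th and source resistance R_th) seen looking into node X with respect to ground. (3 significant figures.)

V_th ≈ 4.10 V, R_th ≈ 1.77 kΩ

V_th is the unloaded tap voltage: V_DC · R2/(R1+R2) = 5.54 × 0.7394 = 4.096 V.
Zeroing V_DC shorts the top of R1 to ground, so R_th = R1 ‖ R2 = 1.775 kΩ.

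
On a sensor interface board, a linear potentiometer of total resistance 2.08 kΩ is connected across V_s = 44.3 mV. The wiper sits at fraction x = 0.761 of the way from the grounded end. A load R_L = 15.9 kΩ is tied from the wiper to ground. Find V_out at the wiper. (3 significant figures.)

V_out ≈ 32.9 mV

Split the track: R_lower = x·R_p = 1.583 kΩ, R_upper = (1−x)·R_p = 0.4971 kΩ.
Lower segment in parallel with the load: 1.583 ‖ 15.9 = 1.440 kΩ.
Then V_out = V_s · 1.440/(0.4971 + 1.440) = 32.93 mV.
(Unloaded: V_out = x·V_s = 33.7 mV.)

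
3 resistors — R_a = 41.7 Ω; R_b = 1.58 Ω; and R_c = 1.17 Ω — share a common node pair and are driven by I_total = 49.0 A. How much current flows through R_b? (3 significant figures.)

Conductances: ΣG = 1/41.7 + 1/1.58 + 1/1.17 = 1.512 (1/Ω).
By the current-divider rule, I = I_total · G_k/ΣG = 49.0 × 0.4187 = 20.52 A.

I ≈ 20.5 A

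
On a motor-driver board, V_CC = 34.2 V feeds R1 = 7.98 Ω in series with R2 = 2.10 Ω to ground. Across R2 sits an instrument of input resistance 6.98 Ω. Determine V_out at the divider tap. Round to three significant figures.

V_out ≈ 5.75 V

R2 ‖ R_L = (2.10 × 6.98)/(2.10 + 6.98) = 1.614 Ω.
Voltage divider with the loaded lower leg: V_out = 34.2 × 1.614/(7.98 + 1.614) = 34.2 × 0.1683 = 5.754 V.
(Unloaded it would be 7.13 V; the load pulls it down.)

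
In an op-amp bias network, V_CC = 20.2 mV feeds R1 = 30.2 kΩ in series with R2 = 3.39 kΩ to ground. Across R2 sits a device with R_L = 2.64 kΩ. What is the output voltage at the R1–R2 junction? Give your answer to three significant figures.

V_out ≈ 0.946 mV

The load sits in parallel with R2, giving an effective lower resistance R2' = R2·R_L/(R2+R_L) = 1.484 kΩ.
Now apply the divider: V_out = 20.2 × 0.04684 = 0.9462 mV.
(Unloaded it would be 2.04 mV; the load pulls it down.)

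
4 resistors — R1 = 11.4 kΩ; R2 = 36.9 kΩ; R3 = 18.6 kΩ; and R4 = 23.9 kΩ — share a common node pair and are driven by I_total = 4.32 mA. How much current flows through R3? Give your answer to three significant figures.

I ≈ 1.10 mA

ΣG = 1/11.4 + 1/36.9 + 1/18.6 + 1/23.9 = 0.2104.
Current divider: I(R3) = I_total · G_k/ΣG = 4.32 × (0.05376/0.2104) = 4.32 × 0.2555 = 1.104 mA.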